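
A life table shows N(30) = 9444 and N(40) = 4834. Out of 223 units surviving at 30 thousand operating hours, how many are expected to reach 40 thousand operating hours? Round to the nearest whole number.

114

The relevant probability is 4834/9444 = 0.511859.
Expected number = 223 × 0.511859 = 114.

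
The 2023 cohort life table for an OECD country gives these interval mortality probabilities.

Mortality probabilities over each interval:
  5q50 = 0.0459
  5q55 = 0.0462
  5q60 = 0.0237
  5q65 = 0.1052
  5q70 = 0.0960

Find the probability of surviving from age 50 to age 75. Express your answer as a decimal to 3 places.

25p50 = (1 − 0.0459) × (1 − 0.0462) × (1 − 0.0237) × (1 − 0.1052) × (1 − 0.0960).
= 0.9541 × 0.9538 × 0.9763 × 0.8948 × 0.9040 = 0.718669.

0.719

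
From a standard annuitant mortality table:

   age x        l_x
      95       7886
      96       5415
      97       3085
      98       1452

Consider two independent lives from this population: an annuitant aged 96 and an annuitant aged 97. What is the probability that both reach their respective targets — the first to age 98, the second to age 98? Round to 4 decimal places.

p₁ = l_98/l_96 = 1452/5415 = 0.268144; p₂ = l_98/l_97 = 1452/3085 = 0.470665.
P(both) = p₁ × p₂ = 0.268144 × 0.470665 = 0.126206.

0.1262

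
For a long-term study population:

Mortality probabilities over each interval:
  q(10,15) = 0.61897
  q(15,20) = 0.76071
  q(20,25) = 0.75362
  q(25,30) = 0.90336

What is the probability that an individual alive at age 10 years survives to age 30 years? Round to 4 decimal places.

0.0022

Chaining the interval survival probabilities: (1 − 0.61897) × (1 − 0.76071) × (1 − 0.75362) × (1 − 0.90336).
= 0.38103 × 0.23929 × 0.24638 × 0.09664 = 0.002171.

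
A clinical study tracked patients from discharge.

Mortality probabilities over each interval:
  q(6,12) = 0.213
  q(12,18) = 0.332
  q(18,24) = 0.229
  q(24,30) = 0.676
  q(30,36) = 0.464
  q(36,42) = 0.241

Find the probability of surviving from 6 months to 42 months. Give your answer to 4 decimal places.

Survival from 6 to 42 is the product of surviving each interval: (1 − 0.213) × (1 − 0.332) × (1 − 0.229) × (1 − 0.676) × (1 − 0.464) × (1 − 0.241).
= 0.787 × 0.668 × 0.771 × 0.324 × 0.536 × 0.759 = 0.053427.

0.0534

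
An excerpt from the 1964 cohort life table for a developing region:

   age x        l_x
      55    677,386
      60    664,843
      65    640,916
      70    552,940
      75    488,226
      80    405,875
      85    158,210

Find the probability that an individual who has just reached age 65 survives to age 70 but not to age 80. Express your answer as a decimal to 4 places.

We want 5|10q65 = (l_70 − l_80)/l_65.
This is the probability of reaching 70 but not 80, conditional on being alive at 65: (l_70 − l_80) / l_65.
= (552,940 − 405,875) / 640,916 = 147,065 / 640,916 = 0.229461.

0.2295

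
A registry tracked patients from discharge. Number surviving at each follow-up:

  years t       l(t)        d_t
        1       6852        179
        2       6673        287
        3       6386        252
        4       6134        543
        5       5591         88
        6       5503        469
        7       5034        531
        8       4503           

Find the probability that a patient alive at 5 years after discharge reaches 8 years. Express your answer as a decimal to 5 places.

The conditional survival probability is l(8)/l(5) = 4503/5591 = 0.805402.

0.80540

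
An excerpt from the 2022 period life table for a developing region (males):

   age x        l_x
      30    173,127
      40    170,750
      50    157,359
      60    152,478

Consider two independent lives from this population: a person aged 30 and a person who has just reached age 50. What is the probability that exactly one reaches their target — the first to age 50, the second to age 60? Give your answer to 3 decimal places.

0.116

p₁ = l_50/l_30 = 157,359/173,127 = 0.908922; p₂ = l_60/l_50 = 152,478/157,359 = 0.968982.
P(exactly one) = p₁(1−p₂) + (1−p₁)p₂ = 0.028193 + 0.088253 = 0.116446.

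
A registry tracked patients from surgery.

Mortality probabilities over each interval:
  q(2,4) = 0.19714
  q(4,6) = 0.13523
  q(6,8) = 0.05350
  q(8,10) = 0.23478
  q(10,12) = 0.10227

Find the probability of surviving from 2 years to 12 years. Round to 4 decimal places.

0.4514

Chaining the interval survival probabilities: (1 − 0.19714) × (1 − 0.13523) × (1 − 0.05350) × (1 − 0.23478) × (1 − 0.10227).
= 0.80286 × 0.86477 × 0.94650 × 0.76522 × 0.89773 = 0.451433.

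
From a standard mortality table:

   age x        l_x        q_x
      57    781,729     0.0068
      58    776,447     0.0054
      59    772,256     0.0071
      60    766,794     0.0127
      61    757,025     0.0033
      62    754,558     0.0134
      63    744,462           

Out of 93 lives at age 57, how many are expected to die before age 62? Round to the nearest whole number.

The relevant probability is 1 − 754,558/781,729 = 0.034758.
Expected number = 93 × 0.034758 = 3.

3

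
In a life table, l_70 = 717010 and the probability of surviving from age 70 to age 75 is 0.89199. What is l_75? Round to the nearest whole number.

639566

l_75 = l_70 × p = 717010 × 0.89199 = 639566.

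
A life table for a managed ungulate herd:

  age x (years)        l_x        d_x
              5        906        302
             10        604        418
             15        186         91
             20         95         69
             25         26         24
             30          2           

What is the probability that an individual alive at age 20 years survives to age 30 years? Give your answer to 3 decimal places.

The conditional survival probability is l_30/l_20 = 2/95 = 0.021053.

0.021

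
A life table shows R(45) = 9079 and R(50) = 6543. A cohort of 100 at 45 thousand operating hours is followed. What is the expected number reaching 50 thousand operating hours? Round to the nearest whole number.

The relevant probability is 6543/9079 = 0.720674.
Expected number = 100 × 0.720674 = 72.

72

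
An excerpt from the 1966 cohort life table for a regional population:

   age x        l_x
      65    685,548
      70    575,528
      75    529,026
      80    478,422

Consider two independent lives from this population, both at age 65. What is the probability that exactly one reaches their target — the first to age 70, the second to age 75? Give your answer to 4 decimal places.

p₁ = l_70/l_65 = 575,528/685,548 = 0.839515; p₂ = l_75/l_65 = 529,026/685,548 = 0.771683.
P(exactly one) = p₁(1−p₂) + (1−p₁)p₂ = 0.191676 + 0.123844 = 0.315519.

0.3155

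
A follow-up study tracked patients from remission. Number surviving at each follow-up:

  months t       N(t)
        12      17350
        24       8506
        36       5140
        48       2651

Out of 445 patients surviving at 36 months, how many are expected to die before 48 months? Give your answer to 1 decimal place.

The relevant probability is 1 − 2651/5140 = 0.484241.
Expected number = 445 × 0.484241 = 215.5.

215.5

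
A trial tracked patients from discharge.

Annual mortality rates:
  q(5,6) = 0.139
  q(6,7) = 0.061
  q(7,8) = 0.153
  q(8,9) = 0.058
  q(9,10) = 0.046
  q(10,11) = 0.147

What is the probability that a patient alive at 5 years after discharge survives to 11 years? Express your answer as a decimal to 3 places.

0.525

P(survive 5→11) = (1 − 0.139) × (1 − 0.061) × (1 − 0.153) × (1 − 0.058) × (1 − 0.046) × (1 − 0.147).
= 0.861 × 0.939 × 0.847 × 0.942 × 0.954 × 0.853 = 0.524929.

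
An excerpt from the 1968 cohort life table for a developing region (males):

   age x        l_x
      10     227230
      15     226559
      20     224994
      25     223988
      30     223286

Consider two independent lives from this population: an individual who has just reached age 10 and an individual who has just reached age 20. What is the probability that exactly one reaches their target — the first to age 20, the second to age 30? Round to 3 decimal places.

p₁ = l_20/l_10 = 224994/227230 = 0.990160; p₂ = l_30/l_20 = 223286/224994 = 0.992409.
P(exactly one) = p₁(1−p₂) + (1−p₁)p₂ = 0.007516 + 0.009765 = 0.017282.

0.017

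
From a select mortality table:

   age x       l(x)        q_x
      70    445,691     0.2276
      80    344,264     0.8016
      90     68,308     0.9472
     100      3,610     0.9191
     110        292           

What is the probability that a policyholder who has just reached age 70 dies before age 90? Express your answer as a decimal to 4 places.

0.8467

P(die before 90 | alive at 70) = 1 − l(90)/l(70) = 1 − 68,308/445,691 = (377,383)/445,691 = 0.846737.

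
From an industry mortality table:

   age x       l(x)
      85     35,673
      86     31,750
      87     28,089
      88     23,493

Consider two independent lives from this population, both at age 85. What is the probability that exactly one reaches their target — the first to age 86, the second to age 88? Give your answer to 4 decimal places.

p₁ = l(86)/l(85) = 31,750/35,673 = 0.890029; p₂ = l(88)/l(85) = 23,493/35,673 = 0.658565.
P(exactly one) = p₁(1−p₂) + (1−p₁)p₂ = 0.303887 + 0.072423 = 0.376310.

0.3763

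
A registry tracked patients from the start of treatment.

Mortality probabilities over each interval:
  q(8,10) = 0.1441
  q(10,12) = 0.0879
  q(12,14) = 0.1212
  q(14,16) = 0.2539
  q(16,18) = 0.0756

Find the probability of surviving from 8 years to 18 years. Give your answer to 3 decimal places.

0.473

Survival from 8 to 18 is the product of surviving each interval: (1 − 0.1441) × (1 − 0.0879) × (1 − 0.1212) × (1 − 0.2539) × (1 − 0.0756).
= 0.8559 × 0.9121 × 0.8788 × 0.7461 × 0.9244 = 0.473165.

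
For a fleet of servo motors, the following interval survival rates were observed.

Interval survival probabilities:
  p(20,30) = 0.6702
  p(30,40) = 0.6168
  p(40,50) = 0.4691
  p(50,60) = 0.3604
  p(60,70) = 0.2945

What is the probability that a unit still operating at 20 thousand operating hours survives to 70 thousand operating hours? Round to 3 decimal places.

Chaining the interval survival probabilities: 0.6702 × 0.6168 × 0.4691 × 0.3604 × 0.2945.
= 0.020582.

0.021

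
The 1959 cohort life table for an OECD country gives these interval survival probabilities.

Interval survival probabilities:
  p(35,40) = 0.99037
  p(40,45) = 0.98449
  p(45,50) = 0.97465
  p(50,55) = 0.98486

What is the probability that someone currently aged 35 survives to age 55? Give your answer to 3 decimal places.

0.936

Chaining the interval survival probabilities: 0.99037 × 0.98449 × 0.97465 × 0.98486.
= 0.935905.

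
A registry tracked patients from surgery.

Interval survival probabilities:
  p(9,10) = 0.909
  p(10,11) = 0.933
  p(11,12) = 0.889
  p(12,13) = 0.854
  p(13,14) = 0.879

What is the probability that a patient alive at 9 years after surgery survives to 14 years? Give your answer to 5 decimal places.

0.56597

Survival from 9 to 14 is the product of surviving each interval: 0.909 × 0.933 × 0.889 × 0.854 × 0.879.
= 0.565971.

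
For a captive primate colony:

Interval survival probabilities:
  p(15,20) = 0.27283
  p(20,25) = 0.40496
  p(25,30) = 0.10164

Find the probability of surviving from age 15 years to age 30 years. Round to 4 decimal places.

Chaining the interval survival probabilities: 0.27283 × 0.40496 × 0.10164.
= 0.011230.

0.0112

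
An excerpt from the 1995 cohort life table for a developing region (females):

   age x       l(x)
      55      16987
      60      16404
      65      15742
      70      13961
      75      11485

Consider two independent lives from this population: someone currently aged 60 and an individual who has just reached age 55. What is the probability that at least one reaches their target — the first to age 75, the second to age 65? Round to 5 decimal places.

0.97802

p₁ = l(75)/l(60) = 11485/16404 = 0.700134; p₂ = l(65)/l(55) = 15742/16987 = 0.926709.
P(at least one) = 1 − (1−p₁)(1−p₂) = 1 − 0.299866 × 0.073291 = 0.978023.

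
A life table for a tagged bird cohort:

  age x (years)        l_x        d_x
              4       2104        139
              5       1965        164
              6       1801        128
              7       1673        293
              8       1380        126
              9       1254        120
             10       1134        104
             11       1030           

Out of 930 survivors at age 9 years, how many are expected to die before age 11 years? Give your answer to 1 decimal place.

The relevant probability is 1 − 1030/1254 = 0.178628.
Expected number = 930 × 0.178628 = 166.1.

166.1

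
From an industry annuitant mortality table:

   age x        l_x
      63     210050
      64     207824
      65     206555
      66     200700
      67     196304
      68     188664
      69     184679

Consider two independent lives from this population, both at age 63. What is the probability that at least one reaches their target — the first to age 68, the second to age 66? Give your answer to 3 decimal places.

0.995

p₁ = l_68/l_63 = 188664/210050 = 0.898186; p₂ = l_66/l_63 = 200700/210050 = 0.955487.
P(at least one) = 1 − (1−p₁)(1−p₂) = 1 − 0.101814 × 0.044513 = 0.995468.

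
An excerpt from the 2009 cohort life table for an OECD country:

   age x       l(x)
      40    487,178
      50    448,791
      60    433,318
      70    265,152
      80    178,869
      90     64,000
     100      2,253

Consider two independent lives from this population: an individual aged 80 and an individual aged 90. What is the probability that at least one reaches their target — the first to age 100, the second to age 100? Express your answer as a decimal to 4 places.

0.0474

p₁ = l(100)/l(80) = 2,253/178,869 = 0.012596; p₂ = l(100)/l(90) = 2,253/64,000 = 0.035203.
P(at least one) = 1 − (1−p₁)(1−p₂) = 1 − 0.987404 × 0.964797 = 0.047356.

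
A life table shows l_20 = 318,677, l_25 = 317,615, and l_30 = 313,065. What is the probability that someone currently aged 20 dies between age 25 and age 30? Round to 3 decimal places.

This is the probability of reaching 25 but not 30, conditional on being alive at 20: (l_25 − l_30) / l_20.
= (317,615 − 313,065) / 318,677 = 4,550 / 318,677 = 0.014278.

0.014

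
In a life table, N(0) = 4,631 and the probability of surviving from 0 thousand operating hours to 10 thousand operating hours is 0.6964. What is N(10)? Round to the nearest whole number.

3225

N(10) = N(0) × p = 4,631 × 0.6964 = 3225.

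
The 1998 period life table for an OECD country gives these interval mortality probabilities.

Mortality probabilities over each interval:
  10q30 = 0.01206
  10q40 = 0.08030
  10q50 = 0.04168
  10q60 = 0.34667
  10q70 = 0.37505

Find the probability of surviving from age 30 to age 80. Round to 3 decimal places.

0.356

Chaining the interval survival probabilities: (1 − 0.01206) × (1 − 0.08030) × (1 − 0.04168) × (1 − 0.34667) × (1 − 0.37505).
= 0.98794 × 0.91970 × 0.95832 × 0.65333 × 0.62495 = 0.355521.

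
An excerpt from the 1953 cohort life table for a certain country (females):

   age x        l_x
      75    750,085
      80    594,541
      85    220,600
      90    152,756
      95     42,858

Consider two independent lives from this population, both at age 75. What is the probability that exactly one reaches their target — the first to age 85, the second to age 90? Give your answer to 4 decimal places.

0.3780

p₁ = l_85/l_75 = 220,600/750,085 = 0.294100; p₂ = l_90/l_75 = 152,756/750,085 = 0.203652.
P(exactly one) = p₁(1−p₂) + (1−p₁)p₂ = 0.234206 + 0.143758 = 0.377964.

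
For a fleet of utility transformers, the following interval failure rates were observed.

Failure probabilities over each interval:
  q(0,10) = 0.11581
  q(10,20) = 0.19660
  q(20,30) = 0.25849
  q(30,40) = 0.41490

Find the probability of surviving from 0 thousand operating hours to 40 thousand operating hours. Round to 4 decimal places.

Chaining the interval survival probabilities: (1 − 0.11581) × (1 − 0.19660) × (1 − 0.25849) × (1 − 0.41490).
= 0.88419 × 0.80340 × 0.74151 × 0.58510 = 0.308194.

0.3082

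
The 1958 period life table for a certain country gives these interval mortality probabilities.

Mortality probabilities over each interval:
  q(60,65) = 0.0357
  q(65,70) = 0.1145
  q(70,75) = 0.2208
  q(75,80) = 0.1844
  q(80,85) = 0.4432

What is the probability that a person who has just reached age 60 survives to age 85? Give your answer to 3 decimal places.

0.302

Chaining the interval survival probabilities: (1 − 0.0357) × (1 − 0.1145) × (1 − 0.2208) × (1 − 0.1844) × (1 − 0.4432).
= 0.9643 × 0.8855 × 0.7792 × 0.8156 × 0.5568 = 0.302152.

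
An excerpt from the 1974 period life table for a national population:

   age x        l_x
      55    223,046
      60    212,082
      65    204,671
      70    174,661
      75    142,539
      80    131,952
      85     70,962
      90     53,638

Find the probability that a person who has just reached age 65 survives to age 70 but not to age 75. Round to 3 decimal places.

This is the probability of reaching 70 but not 75, conditional on being alive at 65: (l_70 − l_75) / l_65.
= (174,661 − 142,539) / 204,671 = 32,122 / 204,671 = 0.156945.

0.157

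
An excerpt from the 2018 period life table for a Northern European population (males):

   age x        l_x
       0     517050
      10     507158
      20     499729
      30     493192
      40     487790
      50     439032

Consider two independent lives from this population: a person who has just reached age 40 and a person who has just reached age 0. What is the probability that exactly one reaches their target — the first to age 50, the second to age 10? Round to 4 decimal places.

0.1153

p₁ = l_50/l_40 = 439032/487790 = 0.900043; p₂ = l_10/l_0 = 507158/517050 = 0.980868.
P(exactly one) = p₁(1−p₂) + (1−p₁)p₂ = 0.017220 + 0.098045 = 0.115264.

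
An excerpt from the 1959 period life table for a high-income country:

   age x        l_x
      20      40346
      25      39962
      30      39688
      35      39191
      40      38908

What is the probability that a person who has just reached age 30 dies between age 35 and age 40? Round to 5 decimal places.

We want 5|5q30 = (l_35 − l_40)/l_30.
This is the probability of reaching 35 but not 40, conditional on being alive at 30: (l_35 − l_40) / l_30.
= (39191 − 38908) / 39688 = 283 / 39688 = 0.007131.

0.00713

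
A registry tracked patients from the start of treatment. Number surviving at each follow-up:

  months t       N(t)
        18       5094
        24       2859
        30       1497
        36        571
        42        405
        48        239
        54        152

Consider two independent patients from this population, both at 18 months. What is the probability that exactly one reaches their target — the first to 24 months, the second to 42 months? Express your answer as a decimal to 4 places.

p₁ = N(24)/N(18) = 2859/5094 = 0.561249; p₂ = N(42)/N(18) = 405/5094 = 0.079505.
P(exactly one) = p₁(1−p₂) + (1−p₁)p₂ = 0.516627 + 0.034883 = 0.551510.

0.5515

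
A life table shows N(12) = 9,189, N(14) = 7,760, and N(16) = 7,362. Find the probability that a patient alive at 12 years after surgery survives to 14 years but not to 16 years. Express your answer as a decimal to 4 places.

0.0433

This is the probability of reaching 14 but not 16, conditional on being alive at 12: (N(14) − N(16)) / N(12).
= (7,760 − 7,362) / 9,189 = 398 / 9,189 = 0.043313.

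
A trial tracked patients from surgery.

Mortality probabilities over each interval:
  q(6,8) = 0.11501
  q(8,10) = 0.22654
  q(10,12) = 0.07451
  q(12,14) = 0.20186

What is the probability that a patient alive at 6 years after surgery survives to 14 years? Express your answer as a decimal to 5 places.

Chaining the interval survival probabilities: (1 − 0.11501) × (1 − 0.22654) × (1 − 0.07451) × (1 − 0.20186).
= 0.88499 × 0.77346 × 0.92549 × 0.79814 = 0.505623.

0.50562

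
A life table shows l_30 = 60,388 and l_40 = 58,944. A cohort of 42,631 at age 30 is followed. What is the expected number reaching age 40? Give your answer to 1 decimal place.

The relevant probability is 58,944/60,388 = 0.976088.
Expected number = 42,631 × 0.976088 = 41611.6.

41611.6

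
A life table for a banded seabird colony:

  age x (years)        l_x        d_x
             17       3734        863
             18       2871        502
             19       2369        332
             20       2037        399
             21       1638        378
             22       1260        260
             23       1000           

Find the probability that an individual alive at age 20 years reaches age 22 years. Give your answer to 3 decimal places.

0.619

The conditional survival probability is l_22/l_20 = 1260/2037 = 0.618557.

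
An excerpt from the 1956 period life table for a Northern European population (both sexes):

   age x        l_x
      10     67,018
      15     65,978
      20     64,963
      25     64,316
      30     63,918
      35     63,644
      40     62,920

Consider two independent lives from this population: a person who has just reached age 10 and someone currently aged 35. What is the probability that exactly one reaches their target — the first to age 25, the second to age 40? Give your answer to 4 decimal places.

p₁ = l_25/l_10 = 64,316/67,018 = 0.959682; p₂ = l_40/l_35 = 62,920/63,644 = 0.988624.
P(exactly one) = p₁(1−p₂) + (1−p₁)p₂ = 0.010917 + 0.039859 = 0.050777.

0.0508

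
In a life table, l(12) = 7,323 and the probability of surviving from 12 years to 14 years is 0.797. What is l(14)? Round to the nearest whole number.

5836

l(14) = l(12) × p = 7,323 × 0.797 = 5836.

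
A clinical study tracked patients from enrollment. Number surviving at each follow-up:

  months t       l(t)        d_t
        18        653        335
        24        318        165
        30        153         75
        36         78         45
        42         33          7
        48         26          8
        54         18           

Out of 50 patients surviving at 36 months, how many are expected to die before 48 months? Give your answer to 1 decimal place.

The relevant probability is 1 − 26/78 = 0.666667.
Expected number = 50 × 0.666667 = 33.3.

33.3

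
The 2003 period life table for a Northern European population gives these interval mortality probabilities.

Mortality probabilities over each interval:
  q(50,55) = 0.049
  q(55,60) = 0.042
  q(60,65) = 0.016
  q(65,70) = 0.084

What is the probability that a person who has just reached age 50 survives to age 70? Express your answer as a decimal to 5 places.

0.82118

P(survive 50→70) = (1 − 0.049) × (1 − 0.042) × (1 − 0.016) × (1 − 0.084).
= 0.951 × 0.958 × 0.984 × 0.916 = 0.821177.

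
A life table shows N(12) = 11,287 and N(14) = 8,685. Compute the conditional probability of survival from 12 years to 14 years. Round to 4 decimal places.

The conditional survival probability is N(14)/N(12) = 8,685/11,287 = 0.769469.

0.7695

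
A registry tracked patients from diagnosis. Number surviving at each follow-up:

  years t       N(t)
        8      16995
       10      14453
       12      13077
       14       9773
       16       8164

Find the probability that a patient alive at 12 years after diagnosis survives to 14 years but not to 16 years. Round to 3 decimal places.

0.123

This is the probability of reaching 14 but not 16, conditional on being alive at 12: (N(14) − N(16)) / N(12).
= (9773 − 8164) / 13077 = 1609 / 13077 = 0.123040.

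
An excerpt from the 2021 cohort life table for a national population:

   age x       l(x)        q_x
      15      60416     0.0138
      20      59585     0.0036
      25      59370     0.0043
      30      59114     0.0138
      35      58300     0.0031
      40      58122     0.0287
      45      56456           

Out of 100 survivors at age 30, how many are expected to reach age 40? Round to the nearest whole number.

The relevant probability is 58122/59114 = 0.983219.
Expected number = 100 × 0.983219 = 98.

98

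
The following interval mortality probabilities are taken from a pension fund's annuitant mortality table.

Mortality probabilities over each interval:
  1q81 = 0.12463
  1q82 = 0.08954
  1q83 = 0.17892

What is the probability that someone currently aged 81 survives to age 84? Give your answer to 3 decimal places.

0.654

The overall survival probability is (1 − 0.12463) × (1 − 0.08954) × (1 − 0.17892).
= 0.87537 × 0.91046 × 0.82108 = 0.654392.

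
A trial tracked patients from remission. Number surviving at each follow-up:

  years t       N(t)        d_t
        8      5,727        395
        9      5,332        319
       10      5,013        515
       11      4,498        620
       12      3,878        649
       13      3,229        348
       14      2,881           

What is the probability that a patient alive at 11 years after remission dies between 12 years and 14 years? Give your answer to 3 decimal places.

This is the probability of reaching 12 but not 14, conditional on being alive at 11: (N(12) − N(14)) / N(11).
= (3,878 − 2,881) / 4,498 = 997 / 4,498 = 0.221654.

0.222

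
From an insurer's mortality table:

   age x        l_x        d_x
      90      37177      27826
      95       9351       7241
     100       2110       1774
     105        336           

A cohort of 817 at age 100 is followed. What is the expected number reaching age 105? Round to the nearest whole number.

130

The relevant probability is 336/2110 = 0.159242.
Expected number = 817 × 0.159242 = 130.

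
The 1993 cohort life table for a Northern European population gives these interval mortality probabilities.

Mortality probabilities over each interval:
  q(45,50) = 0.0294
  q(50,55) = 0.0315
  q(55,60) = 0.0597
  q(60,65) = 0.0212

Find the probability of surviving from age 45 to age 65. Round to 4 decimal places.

0.8652

The overall survival probability is (1 − 0.0294) × (1 − 0.0315) × (1 − 0.0597) × (1 − 0.0212).
= 0.9706 × 0.9685 × 0.9403 × 0.9788 = 0.865168.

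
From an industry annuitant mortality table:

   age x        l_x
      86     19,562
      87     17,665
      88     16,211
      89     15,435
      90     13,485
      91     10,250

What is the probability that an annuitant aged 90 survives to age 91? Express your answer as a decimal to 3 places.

0.760

The conditional survival probability is l_91/l_90 = 10,250/13,485 = 0.760104.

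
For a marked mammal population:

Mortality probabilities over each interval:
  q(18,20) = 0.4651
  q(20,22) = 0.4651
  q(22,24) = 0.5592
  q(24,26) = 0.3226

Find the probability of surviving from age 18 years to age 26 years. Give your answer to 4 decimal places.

Chaining the interval survival probabilities: (1 − 0.4651) × (1 − 0.4651) × (1 − 0.5592) × (1 − 0.3226).
= 0.5349 × 0.5349 × 0.4408 × 0.6774 = 0.085434.

0.0854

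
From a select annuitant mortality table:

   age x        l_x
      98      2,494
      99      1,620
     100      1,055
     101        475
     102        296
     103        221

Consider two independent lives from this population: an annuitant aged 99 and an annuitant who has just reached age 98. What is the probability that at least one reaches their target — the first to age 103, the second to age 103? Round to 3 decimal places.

0.213

p₁ = l_103/l_99 = 221/1,620 = 0.136420; p₂ = l_103/l_98 = 221/2,494 = 0.088613.
P(at least one) = 1 − (1−p₁)(1−p₂) = 1 − 0.863580 × 0.911387 = 0.212944.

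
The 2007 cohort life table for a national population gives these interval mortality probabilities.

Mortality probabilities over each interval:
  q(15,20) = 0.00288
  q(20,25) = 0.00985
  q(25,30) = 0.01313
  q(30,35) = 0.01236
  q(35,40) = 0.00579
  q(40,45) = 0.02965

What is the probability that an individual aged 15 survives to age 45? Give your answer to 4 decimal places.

0.9284

P(survive 15→45) = (1 − 0.00288) × (1 − 0.00985) × (1 − 0.01313) × (1 − 0.01236) × (1 − 0.00579) × (1 − 0.02965).
= 0.99712 × 0.99015 × 0.98687 × 0.98764 × 0.99421 × 0.97035 = 0.928354.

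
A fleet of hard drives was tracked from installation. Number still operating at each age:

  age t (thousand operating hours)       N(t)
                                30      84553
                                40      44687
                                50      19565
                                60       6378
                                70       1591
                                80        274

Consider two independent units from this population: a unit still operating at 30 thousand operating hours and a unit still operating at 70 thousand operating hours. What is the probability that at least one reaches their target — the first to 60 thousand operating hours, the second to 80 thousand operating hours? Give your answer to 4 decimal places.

p₁ = N(60)/N(30) = 6378/84553 = 0.075432; p₂ = N(80)/N(70) = 274/1591 = 0.172219.
P(at least one) = 1 − (1−p₁)(1−p₂) = 1 − 0.924568 × 0.827781 = 0.234660.

0.2347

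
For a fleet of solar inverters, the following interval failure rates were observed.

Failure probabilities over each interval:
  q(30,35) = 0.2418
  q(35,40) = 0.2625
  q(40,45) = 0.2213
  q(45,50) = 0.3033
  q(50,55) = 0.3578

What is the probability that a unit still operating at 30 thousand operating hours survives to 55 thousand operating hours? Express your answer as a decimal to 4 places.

Survival from 30 to 55 is the product of surviving each interval: (1 − 0.2418) × (1 − 0.2625) × (1 − 0.2213) × (1 − 0.3033) × (1 − 0.3578).
= 0.7582 × 0.7375 × 0.7787 × 0.6967 × 0.6422 = 0.194819.

0.1948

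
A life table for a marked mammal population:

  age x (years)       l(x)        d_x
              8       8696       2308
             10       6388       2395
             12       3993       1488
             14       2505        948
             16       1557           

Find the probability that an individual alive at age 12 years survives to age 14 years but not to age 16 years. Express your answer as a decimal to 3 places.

0.237

This is the probability of reaching 14 but not 16, conditional on being alive at 12: (l(14) − l(16)) / l(12).
= (2505 − 1557) / 3993 = 948 / 3993 = 0.237415.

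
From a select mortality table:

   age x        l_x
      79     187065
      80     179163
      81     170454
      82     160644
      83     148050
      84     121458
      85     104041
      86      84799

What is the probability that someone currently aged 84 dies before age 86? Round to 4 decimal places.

0.3018

P(die before 86 | alive at 84) = 1 − l_86/l_84 = 1 − 84799/121458 = (36659)/121458 = 0.301824.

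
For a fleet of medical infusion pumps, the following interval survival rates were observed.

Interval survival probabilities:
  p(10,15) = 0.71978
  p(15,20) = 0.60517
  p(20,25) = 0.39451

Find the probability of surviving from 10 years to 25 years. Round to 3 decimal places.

P(survive 10→25) = 0.71978 × 0.60517 × 0.39451.
= 0.171844.

0.172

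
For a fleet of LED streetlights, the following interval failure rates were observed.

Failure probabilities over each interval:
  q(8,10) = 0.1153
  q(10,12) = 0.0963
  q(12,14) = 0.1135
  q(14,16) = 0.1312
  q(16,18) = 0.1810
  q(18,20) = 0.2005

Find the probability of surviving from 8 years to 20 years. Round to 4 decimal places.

P(survive 8→20) = (1 − 0.1153) × (1 − 0.0963) × (1 − 0.1135) × (1 − 0.1312) × (1 − 0.1810) × (1 − 0.2005).
= 0.8847 × 0.9037 × 0.8865 × 0.8688 × 0.8190 × 0.7995 = 0.403201.

0.4032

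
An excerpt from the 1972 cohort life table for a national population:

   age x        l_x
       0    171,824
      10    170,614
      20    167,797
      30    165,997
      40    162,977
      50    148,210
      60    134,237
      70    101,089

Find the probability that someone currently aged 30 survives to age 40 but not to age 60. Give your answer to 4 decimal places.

This is the probability of reaching 40 but not 60, conditional on being alive at 30: (l_40 − l_60) / l_30.
= (162,977 − 134,237) / 165,997 = 28,740 / 165,997 = 0.173136.

0.1731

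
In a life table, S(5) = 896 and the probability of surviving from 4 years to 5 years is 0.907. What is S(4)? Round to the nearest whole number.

988

S(4) = S(5) / p = 896 / 0.907 = 988.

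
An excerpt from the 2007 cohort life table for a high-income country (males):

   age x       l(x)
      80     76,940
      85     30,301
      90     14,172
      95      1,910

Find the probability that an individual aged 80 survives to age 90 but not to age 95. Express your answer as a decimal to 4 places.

0.1594

This is the probability of reaching 90 but not 95, conditional on being alive at 80: (l(90) − l(95)) / l(80).
= (14,172 − 1,910) / 76,940 = 12,262 / 76,940 = 0.159371.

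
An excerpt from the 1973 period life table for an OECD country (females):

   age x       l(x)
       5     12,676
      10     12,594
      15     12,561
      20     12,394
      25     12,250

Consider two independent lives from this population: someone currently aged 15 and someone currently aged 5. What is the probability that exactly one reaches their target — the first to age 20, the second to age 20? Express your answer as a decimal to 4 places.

p₁ = l(20)/l(15) = 12,394/12,561 = 0.986705; p₂ = l(20)/l(5) = 12,394/12,676 = 0.977753.
P(exactly one) = p₁(1−p₂) + (1−p₁)p₂ = 0.021951 + 0.012999 = 0.034950.

0.0350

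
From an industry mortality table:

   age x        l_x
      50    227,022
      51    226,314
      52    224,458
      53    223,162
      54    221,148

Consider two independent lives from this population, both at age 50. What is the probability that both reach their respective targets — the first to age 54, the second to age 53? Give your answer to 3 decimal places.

p₁ = l_54/l_50 = 221,148/227,022 = 0.974126; p₂ = l_53/l_50 = 223,162/227,022 = 0.982997.
P(both) = p₁ × p₂ = 0.974126 × 0.982997 = 0.957563.

0.958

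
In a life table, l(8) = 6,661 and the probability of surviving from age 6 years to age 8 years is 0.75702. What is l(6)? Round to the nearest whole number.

l(6) = l(8) / p = 6,661 / 0.75702 = 8799.

8799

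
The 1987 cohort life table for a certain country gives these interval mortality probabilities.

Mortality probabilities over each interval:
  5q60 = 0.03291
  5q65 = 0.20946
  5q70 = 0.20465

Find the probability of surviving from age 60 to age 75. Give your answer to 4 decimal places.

The overall survival probability is (1 − 0.03291) × (1 − 0.20946) × (1 − 0.20465).
= 0.96709 × 0.79054 × 0.79535 = 0.608064.

0.6081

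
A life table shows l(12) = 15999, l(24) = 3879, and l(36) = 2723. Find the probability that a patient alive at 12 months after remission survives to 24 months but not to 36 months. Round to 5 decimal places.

This is the probability of reaching 24 but not 36, conditional on being alive at 12: (l(24) − l(36)) / l(12).
= (3879 − 2723) / 15999 = 1156 / 15999 = 0.072255.

0.07225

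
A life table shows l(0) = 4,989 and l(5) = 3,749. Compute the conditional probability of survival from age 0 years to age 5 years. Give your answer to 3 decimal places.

0.751

The conditional survival probability is l(5)/l(0) = 3,749/4,989 = 0.751453.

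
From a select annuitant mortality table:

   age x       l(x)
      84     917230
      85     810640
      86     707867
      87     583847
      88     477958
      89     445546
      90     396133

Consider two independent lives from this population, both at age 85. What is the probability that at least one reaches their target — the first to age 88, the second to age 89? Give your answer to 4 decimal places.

p₁ = l(88)/l(85) = 477958/810640 = 0.589606; p₂ = l(89)/l(85) = 445546/810640 = 0.549623.
P(at least one) = 1 − (1−p₁)(1−p₂) = 1 − 0.410394 × 0.450377 = 0.815168.

0.8152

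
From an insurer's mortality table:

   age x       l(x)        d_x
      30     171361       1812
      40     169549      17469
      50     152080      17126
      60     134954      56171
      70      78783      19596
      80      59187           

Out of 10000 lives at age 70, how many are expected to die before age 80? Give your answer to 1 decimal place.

The relevant probability is 1 − 59187/78783 = 0.248734.
Expected number = 10000 × 0.248734 = 2487.3.

2487.3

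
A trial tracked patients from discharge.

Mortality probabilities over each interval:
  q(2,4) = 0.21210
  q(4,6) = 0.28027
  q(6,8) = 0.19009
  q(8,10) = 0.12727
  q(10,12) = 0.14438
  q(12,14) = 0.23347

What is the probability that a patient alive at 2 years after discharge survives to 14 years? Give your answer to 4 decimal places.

0.2629

P(survive 2→14) = (1 − 0.21210) × (1 − 0.28027) × (1 − 0.19009) × (1 − 0.12727) × (1 − 0.14438) × (1 − 0.23347).
= 0.78790 × 0.71973 × 0.80991 × 0.87273 × 0.85562 × 0.76653 = 0.262886.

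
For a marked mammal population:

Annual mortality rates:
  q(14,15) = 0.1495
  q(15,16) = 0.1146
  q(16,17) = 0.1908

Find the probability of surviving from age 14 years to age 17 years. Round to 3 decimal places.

0.609

P(survive 14→17) = (1 − 0.1495) × (1 − 0.1146) × (1 − 0.1908).
= 0.8505 × 0.8854 × 0.8092 = 0.609354.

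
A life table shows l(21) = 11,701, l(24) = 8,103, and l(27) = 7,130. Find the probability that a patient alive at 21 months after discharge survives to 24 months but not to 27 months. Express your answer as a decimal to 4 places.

This is the probability of reaching 24 but not 27, conditional on being alive at 21: (l(24) − l(27)) / l(21).
= (8,103 − 7,130) / 11,701 = 973 / 11,701 = 0.083155.

0.0832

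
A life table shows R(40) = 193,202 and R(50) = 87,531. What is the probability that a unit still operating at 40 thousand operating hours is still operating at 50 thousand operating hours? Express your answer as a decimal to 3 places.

0.453

The conditional survival probability is R(50)/R(40) = 87,531/193,202 = 0.453054.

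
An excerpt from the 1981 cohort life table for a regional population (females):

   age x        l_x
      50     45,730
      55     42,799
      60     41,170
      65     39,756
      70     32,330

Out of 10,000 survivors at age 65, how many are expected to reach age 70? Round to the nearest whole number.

The relevant probability is 32,330/39,756 = 0.813211.
Expected number = 10,000 × 0.813211 = 8132.

8132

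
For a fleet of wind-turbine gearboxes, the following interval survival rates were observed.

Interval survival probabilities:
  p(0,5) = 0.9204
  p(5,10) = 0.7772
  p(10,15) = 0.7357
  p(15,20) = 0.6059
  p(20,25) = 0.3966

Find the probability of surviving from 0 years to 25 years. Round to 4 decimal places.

0.1265

Chaining the interval survival probabilities: 0.9204 × 0.7772 × 0.7357 × 0.6059 × 0.3966.
= 0.126463.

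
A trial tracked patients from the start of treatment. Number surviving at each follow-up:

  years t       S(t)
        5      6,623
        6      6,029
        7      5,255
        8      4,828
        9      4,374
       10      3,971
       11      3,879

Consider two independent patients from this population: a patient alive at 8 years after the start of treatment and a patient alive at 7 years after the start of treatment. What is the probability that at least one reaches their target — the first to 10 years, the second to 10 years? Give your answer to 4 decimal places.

0.9566

p₁ = S(10)/S(8) = 3,971/4,828 = 0.822494; p₂ = S(10)/S(7) = 3,971/5,255 = 0.755661.
P(at least one) = 1 − (1−p₁)(1−p₂) = 1 − 0.177506 × 0.244339 = 0.956628.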